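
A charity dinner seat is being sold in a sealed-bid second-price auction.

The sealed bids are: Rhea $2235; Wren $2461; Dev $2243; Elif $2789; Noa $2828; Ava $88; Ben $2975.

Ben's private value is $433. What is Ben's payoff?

−$2395

Highest bid: Ben at $2975, so Ben wins.
Second-highest bid: Noa at $2828 — that is the price the winner pays.
Ben's payoff = value − price = $433 − $2828 = −$2395.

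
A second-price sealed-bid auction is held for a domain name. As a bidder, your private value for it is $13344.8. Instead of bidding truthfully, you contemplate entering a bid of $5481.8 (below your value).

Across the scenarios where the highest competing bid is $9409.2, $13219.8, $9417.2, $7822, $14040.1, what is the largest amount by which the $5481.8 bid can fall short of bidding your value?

$9409.2: truthful gives $3935.6, deviation gives $0 → loss $3935.6.
$13219.8: truthful gives $125, deviation gives $0 → loss $125.
$9417.2: truthful gives $3927.6, deviation gives $0 → loss $3927.6.
$7822: truthful gives $5522.8, deviation gives $0 → loss $5522.8.
$14040.1: same outcome either way → loss $0.
Maximum loss: $5522.8.

$5522.8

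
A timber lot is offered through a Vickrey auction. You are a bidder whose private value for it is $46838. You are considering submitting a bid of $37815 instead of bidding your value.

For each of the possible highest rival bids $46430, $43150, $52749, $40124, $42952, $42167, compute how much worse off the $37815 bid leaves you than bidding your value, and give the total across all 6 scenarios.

$19367

The deviation costs you only when the competing bid falls strictly between $37815 and $46838; elsewhere both bids give the same outcome.
$46430: truthful payoff $408, deviation payoff $0 → loss $408.
$43150: truthful payoff $3688, deviation payoff $0 → loss $3688.
$52749: outcomes coincide → loss $0.
$40124: truthful payoff $6714, deviation payoff $0 → loss $6714.
$42952: truthful payoff $3886, deviation payoff $0 → loss $3886.
$42167: truthful payoff $4671, deviation payoff $0 → loss $4671.
Total loss = $408 + $3688 + $6714 + $3886 + $4671 = $19367.
Truthful bidding weakly dominates here: raising your bid can only win items priced above your value, and lowering it can only forfeit items priced below.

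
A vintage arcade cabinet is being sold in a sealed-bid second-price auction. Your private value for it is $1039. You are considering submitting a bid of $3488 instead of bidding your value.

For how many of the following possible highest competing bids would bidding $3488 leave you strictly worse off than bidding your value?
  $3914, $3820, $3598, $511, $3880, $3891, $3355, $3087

The deviation hurts exactly when the highest competing bid lies strictly between $1039 and $3488 — overbidding then wins at a price above your value.
$3914: above both → same outcome either way.
$3820: above both → same outcome either way.
$3598: above both → same outcome either way.
$511: below both → same outcome either way.
$3880: above both → same outcome either way.
$3891: above both → same outcome either way.
$3355: inside the interval → strictly worse (loss $2316).
$3087: inside the interval → strictly worse (loss $2048).
Count: 2.

2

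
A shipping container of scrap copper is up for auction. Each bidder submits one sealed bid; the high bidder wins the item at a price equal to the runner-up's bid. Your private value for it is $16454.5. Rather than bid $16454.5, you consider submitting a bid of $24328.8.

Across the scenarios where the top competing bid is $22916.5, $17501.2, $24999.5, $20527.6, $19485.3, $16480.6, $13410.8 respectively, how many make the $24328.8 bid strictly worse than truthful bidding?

The deviation hurts exactly when the highest competing bid lies strictly between $16454.5 and $24328.8 — overbidding then wins at a price above your value.
$22916.5: inside the interval → strictly worse (loss $6462).
$17501.2: inside the interval → strictly worse (loss $1046.7).
$24999.5: above both → same outcome either way.
$20527.6: inside the interval → strictly worse (loss $4073.1).
$19485.3: inside the interval → strictly worse (loss $3030.8).
$16480.6: inside the interval → strictly worse (loss $26.1).
$13410.8: below both → same outcome either way.
Count: 5.

5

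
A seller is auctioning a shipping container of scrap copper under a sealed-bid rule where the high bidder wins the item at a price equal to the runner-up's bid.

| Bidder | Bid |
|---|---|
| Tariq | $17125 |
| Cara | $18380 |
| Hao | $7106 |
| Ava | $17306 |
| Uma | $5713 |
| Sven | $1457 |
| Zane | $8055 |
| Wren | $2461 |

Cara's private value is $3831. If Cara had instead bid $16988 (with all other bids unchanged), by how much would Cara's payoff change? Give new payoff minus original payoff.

The highest bid among the other bidders is $17306; Cara's bid doesn't change that.
Original bid $18380: Cara is highest, pays the top rival bid $17306; payoff $3831 − $17306 = −$13475.
Alternative bid $16988: Cara is not highest (top rival bid is $17306); payoff $0.
Change in payoff = $0 − (−$13475) = $13475.

$13475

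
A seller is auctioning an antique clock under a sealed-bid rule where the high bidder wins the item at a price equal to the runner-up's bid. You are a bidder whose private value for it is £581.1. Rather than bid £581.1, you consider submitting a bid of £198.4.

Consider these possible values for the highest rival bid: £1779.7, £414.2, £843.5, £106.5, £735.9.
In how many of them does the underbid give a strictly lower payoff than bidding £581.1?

The deviation hurts exactly when the highest competing bid lies strictly between £198.4 and £581.1 — underbidding then forfeits a profitable win.
£1779.7: above both → same outcome either way.
£414.2: inside the interval → strictly worse (loss £166.9).
£843.5: above both → same outcome either way.
£106.5: below both → same outcome either way.
£735.9: above both → same outcome either way.
Count: 1.

1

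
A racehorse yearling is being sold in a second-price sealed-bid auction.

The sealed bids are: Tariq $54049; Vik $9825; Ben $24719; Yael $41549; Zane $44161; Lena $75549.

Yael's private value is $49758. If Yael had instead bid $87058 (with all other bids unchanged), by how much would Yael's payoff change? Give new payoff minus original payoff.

The highest bid among the other bidders is $75549; Yael's bid doesn't change that.
Original bid $41549: Yael is not highest (top rival bid is $75549); payoff $0.
Alternative bid $87058: Yael is highest, pays the top rival bid $75549; payoff $49758 − $75549 = −$25791.
Change in payoff = −$25791 − ($0) = −$25791.

−$25791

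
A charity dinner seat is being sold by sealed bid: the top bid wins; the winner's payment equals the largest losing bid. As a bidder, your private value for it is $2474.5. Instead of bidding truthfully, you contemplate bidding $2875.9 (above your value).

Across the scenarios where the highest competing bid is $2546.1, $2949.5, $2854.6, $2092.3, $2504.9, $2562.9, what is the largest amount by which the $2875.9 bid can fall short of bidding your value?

$2546.1: truthful gives $0, deviation gives −$71.6 → loss $71.6.
$2949.5: same outcome either way → loss $0.
$2854.6: truthful gives $0, deviation gives −$380.1 → loss $380.1.
$2092.3: same outcome either way → loss $0.
$2504.9: truthful gives $0, deviation gives −$30.4 → loss $30.4.
$2562.9: truthful gives $0, deviation gives −$88.4 → loss $88.4.
Maximum loss: $380.1.

$380.1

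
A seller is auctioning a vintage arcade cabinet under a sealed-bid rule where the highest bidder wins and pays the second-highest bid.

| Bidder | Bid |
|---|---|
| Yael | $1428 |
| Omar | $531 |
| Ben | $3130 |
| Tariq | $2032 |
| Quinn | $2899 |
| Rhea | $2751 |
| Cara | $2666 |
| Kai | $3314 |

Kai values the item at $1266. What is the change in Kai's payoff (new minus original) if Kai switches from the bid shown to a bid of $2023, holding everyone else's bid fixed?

$1864

The highest bid among the other bidders is $3130; Kai's bid doesn't change that.
Original bid $3314: Kai is highest, pays the top rival bid $3130; payoff $1266 − $3130 = −$1864.
Alternative bid $2023: Kai is not highest (top rival bid is $3130); payoff $0.
Change in payoff = $0 − (−$1864) = $1864.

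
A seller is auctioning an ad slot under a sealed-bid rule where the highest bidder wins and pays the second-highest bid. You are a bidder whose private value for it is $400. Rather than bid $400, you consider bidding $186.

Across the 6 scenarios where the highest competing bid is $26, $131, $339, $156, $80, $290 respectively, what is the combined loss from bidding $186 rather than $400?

The deviation costs you only when the competing bid falls strictly between $186 and $400; elsewhere both bids give the same outcome.
$26: outcomes coincide → loss $0.
$131: outcomes coincide → loss $0.
$339: truthful payoff $61, deviation payoff $0 → loss $61.
$156: outcomes coincide → loss $0.
$80: outcomes coincide → loss $0.
$290: truthful payoff $110, deviation payoff $0 → loss $110.
Total loss = $61 + $110 = $171.

$171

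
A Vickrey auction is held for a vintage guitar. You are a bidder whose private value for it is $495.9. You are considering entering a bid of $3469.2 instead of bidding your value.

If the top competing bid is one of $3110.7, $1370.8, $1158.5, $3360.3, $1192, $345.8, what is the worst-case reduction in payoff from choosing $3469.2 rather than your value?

$2864.4

$3110.7: truthful gives $0, deviation gives −$2614.8 → loss $2614.8.
$1370.8: truthful gives $0, deviation gives −$874.9 → loss $874.9.
$1158.5: truthful gives $0, deviation gives −$662.6 → loss $662.6.
$3360.3: truthful gives $0, deviation gives −$2864.4 → loss $2864.4.
$1192: truthful gives $0, deviation gives −$696.1 → loss $696.1.
$345.8: same outcome either way → loss $0.
Maximum loss: $2864.4.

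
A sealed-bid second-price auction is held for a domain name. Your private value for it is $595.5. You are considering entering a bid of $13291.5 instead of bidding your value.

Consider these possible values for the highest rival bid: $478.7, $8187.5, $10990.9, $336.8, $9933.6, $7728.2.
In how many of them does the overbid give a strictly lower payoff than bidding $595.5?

The deviation hurts exactly when the highest competing bid lies strictly between $595.5 and $13291.5 — overbidding then wins at a price above your value.
$478.7: below both → same outcome either way.
$8187.5: inside the interval → strictly worse (loss $7592).
$10990.9: inside the interval → strictly worse (loss $10395.4).
$336.8: below both → same outcome either way.
$9933.6: inside the interval → strictly worse (loss $9338.1).
$7728.2: inside the interval → strictly worse (loss $7132.7).
Count: 4.

4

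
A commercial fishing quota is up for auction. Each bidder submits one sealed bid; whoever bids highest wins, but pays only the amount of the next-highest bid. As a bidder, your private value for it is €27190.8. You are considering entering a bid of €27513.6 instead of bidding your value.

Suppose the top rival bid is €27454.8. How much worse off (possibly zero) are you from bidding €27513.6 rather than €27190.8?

Bidding your value €27190.8: you lose (since €27190.8 < €27454.8). Payoff €0.
Bidding €27513.6: you win and pay €27454.8. Payoff €27190.8 − €27454.8 = −€264.
The competing bid €27454.8 lies between your value and your inflated bid, so overbidding wins an item priced above your value.
Loss from deviating = €0 − (−€264) = €264.

€264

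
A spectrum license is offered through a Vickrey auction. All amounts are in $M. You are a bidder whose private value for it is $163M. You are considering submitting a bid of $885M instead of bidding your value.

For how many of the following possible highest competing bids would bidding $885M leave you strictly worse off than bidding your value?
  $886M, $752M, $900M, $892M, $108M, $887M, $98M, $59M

The deviation hurts exactly when the highest competing bid lies strictly between $163M and $885M — overbidding then wins at a price above your value.
$886M: above both → same outcome either way.
$752M: inside the interval → strictly worse (loss $589M).
$900M: above both → same outcome either way.
$892M: above both → same outcome either way.
$108M: below both → same outcome either way.
$887M: above both → same outcome either way.
$98M: below both → same outcome either way.
$59M: below both → same outcome either way.
Count: 1.

1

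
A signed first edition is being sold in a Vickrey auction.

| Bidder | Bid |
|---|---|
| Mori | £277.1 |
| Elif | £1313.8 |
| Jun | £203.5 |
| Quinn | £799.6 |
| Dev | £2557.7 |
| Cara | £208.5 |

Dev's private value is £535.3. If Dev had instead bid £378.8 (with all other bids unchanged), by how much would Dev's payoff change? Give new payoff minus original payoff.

The highest bid among the other bidders is £1313.8; Dev's bid doesn't change that.
Original bid £2557.7: Dev is highest, pays the top rival bid £1313.8; payoff £535.3 − £1313.8 = −£778.5.
Alternative bid £378.8: Dev is not highest (top rival bid is £1313.8); payoff £0.
Change in payoff = £0 − (−£778.5) = £778.5.

£778.5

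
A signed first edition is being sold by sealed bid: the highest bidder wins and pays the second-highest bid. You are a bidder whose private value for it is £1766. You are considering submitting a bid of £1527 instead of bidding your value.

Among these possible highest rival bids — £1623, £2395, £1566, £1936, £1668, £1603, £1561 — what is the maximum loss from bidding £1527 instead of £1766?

£205

£1623: truthful gives £143, deviation gives £0 → loss £143.
£2395: same outcome either way → loss £0.
£1566: truthful gives £200, deviation gives £0 → loss £200.
£1936: same outcome either way → loss £0.
£1668: truthful gives £98, deviation gives £0 → loss £98.
£1603: truthful gives £163, deviation gives £0 → loss £163.
£1561: truthful gives £205, deviation gives £0 → loss £205.
Maximum loss: £205.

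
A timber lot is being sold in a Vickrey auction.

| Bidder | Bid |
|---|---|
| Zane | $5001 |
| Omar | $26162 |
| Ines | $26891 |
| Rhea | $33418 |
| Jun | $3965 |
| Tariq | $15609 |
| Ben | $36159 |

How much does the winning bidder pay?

Highest bid: Ben at $36159, so Ben wins.
Second-highest bid: Rhea at $33418 — that is the price the winner pays.

$33418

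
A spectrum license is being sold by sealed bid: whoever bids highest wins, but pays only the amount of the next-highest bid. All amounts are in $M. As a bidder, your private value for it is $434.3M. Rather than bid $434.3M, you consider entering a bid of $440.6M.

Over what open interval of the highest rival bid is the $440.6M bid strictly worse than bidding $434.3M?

If the competing bid is below $434.3M, both bids win at the same price — no difference.
If it is above $440.6M, both bids lose — no difference.
If it lies strictly between $434.3M and $440.6M, bidding your value loses (payoff 0) while bidding $440.6M wins at a price above your value (payoff negative).
So the deviation strictly hurts on the open interval ($434.3M, $440.6M).
Because the price is fixed by the runner-up's bid, deviating from your value can only change a good outcome into a bad one — never the reverse.

($434.3M, $440.6M)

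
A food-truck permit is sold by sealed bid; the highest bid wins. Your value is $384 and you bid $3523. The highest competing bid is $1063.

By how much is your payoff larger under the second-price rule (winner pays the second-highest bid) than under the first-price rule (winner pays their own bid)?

$2460

You have the highest bid, so you win under either rule.
Second-price: pay $1063 → payoff −$679.
First-price: pay your own bid $3523 → payoff −$3139.
Difference = −$679 − (−$3139) = $2460.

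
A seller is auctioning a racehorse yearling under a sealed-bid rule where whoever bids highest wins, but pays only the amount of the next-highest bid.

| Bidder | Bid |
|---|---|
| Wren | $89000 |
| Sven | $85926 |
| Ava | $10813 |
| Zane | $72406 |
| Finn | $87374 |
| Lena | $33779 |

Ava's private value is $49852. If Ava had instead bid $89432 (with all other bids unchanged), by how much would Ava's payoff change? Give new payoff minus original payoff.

−$39148

The highest bid among the other bidders is $89000; Ava's bid doesn't change that.
Original bid $10813: Ava is not highest (top rival bid is $89000); payoff $0.
Alternative bid $89432: Ava is highest, pays the top rival bid $89000; payoff $49852 − $89000 = −$39148.
Change in payoff = −$39148 − ($0) = −$39148.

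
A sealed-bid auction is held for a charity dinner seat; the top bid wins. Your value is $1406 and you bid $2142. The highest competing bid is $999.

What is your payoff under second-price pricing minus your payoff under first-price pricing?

You have the highest bid, so you win under either rule.
Second-price: pay $999 → payoff $407.
First-price: pay your own bid $2142 → payoff −$736.
Difference = $407 − (−$736) = $1143.

$1143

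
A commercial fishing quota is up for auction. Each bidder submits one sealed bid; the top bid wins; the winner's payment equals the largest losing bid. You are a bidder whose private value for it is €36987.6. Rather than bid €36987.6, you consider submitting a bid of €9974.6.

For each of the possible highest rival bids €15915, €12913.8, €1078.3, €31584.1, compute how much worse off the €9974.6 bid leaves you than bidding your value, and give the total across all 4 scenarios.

€50549.9

The deviation costs you only when the competing bid falls strictly between €9974.6 and €36987.6; elsewhere both bids give the same outcome.
€15915: truthful payoff €21072.6, deviation payoff €0 → loss €21072.6.
€12913.8: truthful payoff €24073.8, deviation payoff €0 → loss €24073.8.
€1078.3: outcomes coincide → loss €0.
€31584.1: truthful payoff €5403.5, deviation payoff €0 → loss €5403.5.
Total loss = €21072.6 + €24073.8 + €5403.5 = €50549.9.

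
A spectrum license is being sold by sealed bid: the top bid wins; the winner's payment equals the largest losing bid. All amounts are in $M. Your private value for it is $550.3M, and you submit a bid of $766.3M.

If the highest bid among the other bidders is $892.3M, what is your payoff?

Your bid $766.3M is below the highest competing bid $892.3M, so you lose.
A losing bidder pays nothing and receives nothing: payoff = $0M.

$0M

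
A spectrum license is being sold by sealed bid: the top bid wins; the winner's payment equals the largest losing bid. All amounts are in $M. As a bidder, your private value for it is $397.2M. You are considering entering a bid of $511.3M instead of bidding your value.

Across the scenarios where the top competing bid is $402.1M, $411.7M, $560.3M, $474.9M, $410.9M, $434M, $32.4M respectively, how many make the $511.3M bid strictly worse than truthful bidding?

The deviation hurts exactly when the highest competing bid lies strictly between $397.2M and $511.3M — overbidding then wins at a price above your value.
$402.1M: inside the interval → strictly worse (loss $4.9M).
$411.7M: inside the interval → strictly worse (loss $14.5M).
$560.3M: above both → same outcome either way.
$474.9M: inside the interval → strictly worse (loss $77.7M).
$410.9M: inside the interval → strictly worse (loss $13.7M).
$434M: inside the interval → strictly worse (loss $36.8M).
$32.4M: below both → same outcome either way.
Count: 5.

5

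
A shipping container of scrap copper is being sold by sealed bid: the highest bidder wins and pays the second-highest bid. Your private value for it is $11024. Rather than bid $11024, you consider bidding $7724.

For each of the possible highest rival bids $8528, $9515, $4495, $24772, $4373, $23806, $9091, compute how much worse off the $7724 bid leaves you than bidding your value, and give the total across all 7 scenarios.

The deviation costs you only when the competing bid falls strictly between $7724 and $11024; elsewhere both bids give the same outcome.
$8528: truthful payoff $2496, deviation payoff $0 → loss $2496.
$9515: truthful payoff $1509, deviation payoff $0 → loss $1509.
$4495: outcomes coincide → loss $0.
$24772: outcomes coincide → loss $0.
$4373: outcomes coincide → loss $0.
$23806: outcomes coincide → loss $0.
$9091: truthful payoff $1933, deviation payoff $0 → loss $1933.
Total loss = $2496 + $1509 + $1933 = $5938.

$5938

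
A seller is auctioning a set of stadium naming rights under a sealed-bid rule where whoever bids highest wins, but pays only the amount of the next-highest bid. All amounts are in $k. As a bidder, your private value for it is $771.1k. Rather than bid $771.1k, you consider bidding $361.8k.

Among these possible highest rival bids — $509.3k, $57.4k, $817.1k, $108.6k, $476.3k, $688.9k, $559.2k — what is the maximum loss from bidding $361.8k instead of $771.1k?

$509.3k: truthful gives $261.8k, deviation gives $0k → loss $261.8k.
$57.4k: same outcome either way → loss $0k.
$817.1k: same outcome either way → loss $0k.
$108.6k: same outcome either way → loss $0k.
$476.3k: truthful gives $294.8k, deviation gives $0k → loss $294.8k.
$688.9k: truthful gives $82.2k, deviation gives $0k → loss $82.2k.
$559.2k: truthful gives $211.9k, deviation gives $0k → loss $211.9k.
Maximum loss: $294.8k.

$294.8k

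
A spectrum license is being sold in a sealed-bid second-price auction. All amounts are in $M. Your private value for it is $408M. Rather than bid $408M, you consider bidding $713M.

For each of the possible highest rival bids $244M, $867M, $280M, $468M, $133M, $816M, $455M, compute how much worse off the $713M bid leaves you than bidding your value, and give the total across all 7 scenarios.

The deviation costs you only when the competing bid falls strictly between $408M and $713M; elsewhere both bids give the same outcome.
$244M: outcomes coincide → loss $0M.
$867M: outcomes coincide → loss $0M.
$280M: outcomes coincide → loss $0M.
$468M: truthful payoff $0M, deviation payoff −$60M → loss $60M.
$133M: outcomes coincide → loss $0M.
$816M: outcomes coincide → loss $0M.
$455M: truthful payoff $0M, deviation payoff −$47M → loss $47M.
Total loss = $60M + $47M = $107M.

$107M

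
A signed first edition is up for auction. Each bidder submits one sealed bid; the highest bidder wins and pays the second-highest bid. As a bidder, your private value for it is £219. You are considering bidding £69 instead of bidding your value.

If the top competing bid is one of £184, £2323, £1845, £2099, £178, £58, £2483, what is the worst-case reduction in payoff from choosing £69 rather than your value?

£41

£184: truthful gives £35, deviation gives £0 → loss £35.
£2323: same outcome either way → loss £0.
£1845: same outcome either way → loss £0.
£2099: same outcome either way → loss £0.
£178: truthful gives £41, deviation gives £0 → loss £41.
£58: same outcome either way → loss £0.
£2483: same outcome either way → loss £0.
Maximum loss: £41.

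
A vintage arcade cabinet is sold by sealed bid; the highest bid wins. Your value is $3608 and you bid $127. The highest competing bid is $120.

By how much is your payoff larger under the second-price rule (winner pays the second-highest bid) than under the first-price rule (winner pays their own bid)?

You have the highest bid, so you win under either rule.
Second-price: pay $120 → payoff $3488.
First-price: pay your own bid $127 → payoff $3481.
Difference = $3488 − ($3481) = $7.

$7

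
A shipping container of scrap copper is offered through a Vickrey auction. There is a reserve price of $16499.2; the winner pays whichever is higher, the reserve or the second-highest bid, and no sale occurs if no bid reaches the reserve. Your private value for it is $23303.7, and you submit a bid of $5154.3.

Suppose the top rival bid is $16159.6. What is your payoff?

Your bid $5154.3 is below the highest competing bid $16159.6, so you lose. Payoff $0.

$0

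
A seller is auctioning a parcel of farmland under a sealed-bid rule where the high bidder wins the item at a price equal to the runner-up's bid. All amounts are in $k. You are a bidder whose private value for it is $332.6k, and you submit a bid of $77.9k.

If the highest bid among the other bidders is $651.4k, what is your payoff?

Your bid $77.9k is below the highest competing bid $651.4k, so you lose.
A losing bidder pays nothing and receives nothing: payoff = $0k.

$0k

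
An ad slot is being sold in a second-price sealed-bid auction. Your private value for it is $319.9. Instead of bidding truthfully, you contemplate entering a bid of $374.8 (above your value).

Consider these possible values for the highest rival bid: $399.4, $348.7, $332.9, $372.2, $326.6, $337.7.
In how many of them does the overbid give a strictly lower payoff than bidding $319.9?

The deviation hurts exactly when the highest competing bid lies strictly between $319.9 and $374.8 — overbidding then wins at a price above your value.
$399.4: above both → same outcome either way.
$348.7: inside the interval → strictly worse (loss $28.8).
$332.9: inside the interval → strictly worse (loss $13).
$372.2: inside the interval → strictly worse (loss $52.3).
$326.6: inside the interval → strictly worse (loss $6.7).
$337.7: inside the interval → strictly worse (loss $17.8).
Count: 5.

5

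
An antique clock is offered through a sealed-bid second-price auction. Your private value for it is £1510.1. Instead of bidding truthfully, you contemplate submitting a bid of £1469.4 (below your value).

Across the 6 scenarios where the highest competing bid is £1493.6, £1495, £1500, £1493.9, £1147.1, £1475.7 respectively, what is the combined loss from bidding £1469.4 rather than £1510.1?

£92.3

The deviation costs you only when the competing bid falls strictly between £1469.4 and £1510.1; elsewhere both bids give the same outcome.
£1493.6: truthful payoff £16.5, deviation payoff £0 → loss £16.5.
£1495: truthful payoff £15.1, deviation payoff £0 → loss £15.1.
£1500: truthful payoff £10.1, deviation payoff £0 → loss £10.1.
£1493.9: truthful payoff £16.2, deviation payoff £0 → loss £16.2.
£1147.1: outcomes coincide → loss £0.
£1475.7: truthful payoff £34.4, deviation payoff £0 → loss £34.4.
Total loss = £16.5 + £15.1 + £10.1 + £16.2 + £34.4 = £92.3.
Truthful bidding weakly dominates here: raising your bid can only win items priced above your value, and lowering it can only forfeit items priced below.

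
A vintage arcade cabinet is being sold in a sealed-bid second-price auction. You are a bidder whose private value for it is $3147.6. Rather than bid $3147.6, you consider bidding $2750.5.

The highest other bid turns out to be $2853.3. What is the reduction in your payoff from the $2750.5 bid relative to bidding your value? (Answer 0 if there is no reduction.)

Bidding your value $3147.6: you win (since $3147.6 > $2853.3) and pay $2853.3. Payoff $294.3.
Bidding $2750.5: you lose. Payoff $0.
The competing bid $2853.3 lies between your shaded bid and your value, so underbidding forfeits an item you could have won at a profitable price.
Loss from deviating = $294.3 − ($0) = $294.3.

$294.3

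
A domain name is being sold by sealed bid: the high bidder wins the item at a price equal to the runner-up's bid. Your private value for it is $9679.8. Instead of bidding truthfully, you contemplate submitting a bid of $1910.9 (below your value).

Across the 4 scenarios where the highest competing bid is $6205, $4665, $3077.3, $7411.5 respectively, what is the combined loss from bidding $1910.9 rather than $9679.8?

$17360.4

The deviation costs you only when the competing bid falls strictly between $1910.9 and $9679.8; elsewhere both bids give the same outcome.
$6205: truthful payoff $3474.8, deviation payoff $0 → loss $3474.8.
$4665: truthful payoff $5014.8, deviation payoff $0 → loss $5014.8.
$3077.3: truthful payoff $6602.5, deviation payoff $0 → loss $6602.5.
$7411.5: truthful payoff $2268.3, deviation payoff $0 → loss $2268.3.
Total loss = $3474.8 + $5014.8 + $6602.5 + $2268.3 = $17360.4.
Because the price is fixed by the runner-up's bid, deviating from your value can only change a good outcome into a bad one — never the reverse.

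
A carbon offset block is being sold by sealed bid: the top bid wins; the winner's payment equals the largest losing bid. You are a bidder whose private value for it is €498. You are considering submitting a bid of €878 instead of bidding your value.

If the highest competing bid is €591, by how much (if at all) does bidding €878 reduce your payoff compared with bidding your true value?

€93

Bidding your value €498: you lose (since €498 < €591). Payoff €0.
Bidding €878: you win and pay €591. Payoff €498 − €591 = −€93.
The competing bid €591 lies between your value and your inflated bid, so overbidding wins an item priced above your value.
Loss from deviating = €0 − (−€93) = €93.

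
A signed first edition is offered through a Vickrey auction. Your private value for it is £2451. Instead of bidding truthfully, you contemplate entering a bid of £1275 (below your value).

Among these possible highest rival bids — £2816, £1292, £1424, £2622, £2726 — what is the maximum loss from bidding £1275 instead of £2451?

£1159

£2816: same outcome either way → loss £0.
£1292: truthful gives £1159, deviation gives £0 → loss £1159.
£1424: truthful gives £1027, deviation gives £0 → loss £1027.
£2622: same outcome either way → loss £0.
£2726: same outcome either way → loss £0.
Maximum loss: £1159.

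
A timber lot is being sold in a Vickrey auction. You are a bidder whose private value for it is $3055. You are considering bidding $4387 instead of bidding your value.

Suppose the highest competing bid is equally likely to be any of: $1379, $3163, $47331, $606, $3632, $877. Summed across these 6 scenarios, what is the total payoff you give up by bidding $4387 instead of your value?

$685

The deviation costs you only when the competing bid falls strictly between $3055 and $4387; elsewhere both bids give the same outcome.
$1379: outcomes coincide → loss $0.
$3163: truthful payoff $0, deviation payoff −$108 → loss $108.
$47331: outcomes coincide → loss $0.
$606: outcomes coincide → loss $0.
$3632: truthful payoff $0, deviation payoff −$577 → loss $577.
$877: outcomes coincide → loss $0.
Total loss = $108 + $577 = $685.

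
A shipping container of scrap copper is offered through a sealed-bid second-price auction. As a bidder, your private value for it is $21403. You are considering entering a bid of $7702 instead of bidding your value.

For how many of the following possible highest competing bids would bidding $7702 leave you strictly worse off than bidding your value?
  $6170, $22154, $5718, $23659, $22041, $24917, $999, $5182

0

The deviation hurts exactly when the highest competing bid lies strictly between $7702 and $21403 — underbidding then forfeits a profitable win.
$6170: below both → same outcome either way.
$22154: above both → same outcome either way.
$5718: below both → same outcome either way.
$23659: above both → same outcome either way.
$22041: above both → same outcome either way.
$24917: above both → same outcome either way.
$999: below both → same outcome either way.
$5182: below both → same outcome either way.
Count: 0.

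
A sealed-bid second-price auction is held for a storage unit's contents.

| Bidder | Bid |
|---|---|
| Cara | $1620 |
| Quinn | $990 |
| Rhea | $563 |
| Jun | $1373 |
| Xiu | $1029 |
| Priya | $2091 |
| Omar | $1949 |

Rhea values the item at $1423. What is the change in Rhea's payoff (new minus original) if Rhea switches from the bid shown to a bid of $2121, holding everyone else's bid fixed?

−$668

The highest bid among the other bidders is $2091; Rhea's bid doesn't change that.
Original bid $563: Rhea is not highest (top rival bid is $2091); payoff $0.
Alternative bid $2121: Rhea is highest, pays the top rival bid $2091; payoff $1423 − $2091 = −$668.
Change in payoff = −$668 − ($0) = −$668.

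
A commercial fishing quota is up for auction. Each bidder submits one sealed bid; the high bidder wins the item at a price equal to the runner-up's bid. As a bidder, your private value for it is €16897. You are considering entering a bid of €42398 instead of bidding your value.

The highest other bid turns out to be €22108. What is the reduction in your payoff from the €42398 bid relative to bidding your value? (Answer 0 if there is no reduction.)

€5211

Bidding your value €16897: you lose (since €16897 < €22108). Payoff €0.
Bidding €42398: you win and pay €22108. Payoff €16897 − €22108 = −€5211.
The competing bid €22108 lies between your value and your inflated bid, so overbidding wins an item priced above your value.
Loss from deviating = €0 − (−€5211) = €5211.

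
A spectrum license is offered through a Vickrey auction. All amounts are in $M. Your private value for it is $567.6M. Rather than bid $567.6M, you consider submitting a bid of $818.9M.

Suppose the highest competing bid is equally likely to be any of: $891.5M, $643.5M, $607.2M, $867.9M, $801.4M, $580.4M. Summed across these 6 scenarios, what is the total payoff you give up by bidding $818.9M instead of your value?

The deviation costs you only when the competing bid falls strictly between $567.6M and $818.9M; elsewhere both bids give the same outcome.
$891.5M: outcomes coincide → loss $0M.
$643.5M: truthful payoff $0M, deviation payoff −$75.9M → loss $75.9M.
$607.2M: truthful payoff $0M, deviation payoff −$39.6M → loss $39.6M.
$867.9M: outcomes coincide → loss $0M.
$801.4M: truthful payoff $0M, deviation payoff −$233.8M → loss $233.8M.
$580.4M: truthful payoff $0M, deviation payoff −$12.8M → loss $12.8M.
Total loss = $75.9M + $39.6M + $233.8M + $12.8M = $362.1M.

$362.1M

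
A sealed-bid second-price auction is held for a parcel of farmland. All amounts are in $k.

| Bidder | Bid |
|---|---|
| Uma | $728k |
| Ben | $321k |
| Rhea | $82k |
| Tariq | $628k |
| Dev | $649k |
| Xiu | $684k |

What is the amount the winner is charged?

$684k

Highest bid: Uma at $728k, so Uma wins.
Second-highest bid: Xiu at $684k — that is the price the winner pays.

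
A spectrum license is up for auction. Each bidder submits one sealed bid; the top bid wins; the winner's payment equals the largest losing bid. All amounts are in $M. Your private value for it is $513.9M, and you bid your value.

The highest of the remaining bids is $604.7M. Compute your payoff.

$0M

Your bid $513.9M is below the highest competing bid $604.7M, so you lose.
A losing bidder pays nothing and receives nothing: payoff = $0M.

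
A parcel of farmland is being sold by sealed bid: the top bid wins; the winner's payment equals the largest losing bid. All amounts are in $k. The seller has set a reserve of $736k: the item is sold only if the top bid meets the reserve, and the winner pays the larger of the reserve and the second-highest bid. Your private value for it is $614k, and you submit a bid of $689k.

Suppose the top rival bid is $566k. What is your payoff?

$0k

Your bid $689k is the highest bid but falls below the reserve $736k, so the item goes unsold. Payoff $0k.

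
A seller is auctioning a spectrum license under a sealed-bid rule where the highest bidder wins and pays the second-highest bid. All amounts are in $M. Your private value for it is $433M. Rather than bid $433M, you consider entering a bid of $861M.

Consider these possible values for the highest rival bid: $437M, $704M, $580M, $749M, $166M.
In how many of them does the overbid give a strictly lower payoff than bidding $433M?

4

The deviation hurts exactly when the highest competing bid lies strictly between $433M and $861M — overbidding then wins at a price above your value.
$437M: inside the interval → strictly worse (loss $4M).
$704M: inside the interval → strictly worse (loss $271M).
$580M: inside the interval → strictly worse (loss $147M).
$749M: inside the interval → strictly worse (loss $316M).
$166M: below both → same outcome either way.
Count: 4.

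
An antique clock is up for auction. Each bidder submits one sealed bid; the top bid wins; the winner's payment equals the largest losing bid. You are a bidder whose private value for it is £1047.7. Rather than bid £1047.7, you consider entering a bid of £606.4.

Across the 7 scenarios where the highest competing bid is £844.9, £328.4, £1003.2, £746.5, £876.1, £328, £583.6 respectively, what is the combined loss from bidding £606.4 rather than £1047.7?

£720.1

The deviation costs you only when the competing bid falls strictly between £606.4 and £1047.7; elsewhere both bids give the same outcome.
£844.9: truthful payoff £202.8, deviation payoff £0 → loss £202.8.
£328.4: outcomes coincide → loss £0.
£1003.2: truthful payoff £44.5, deviation payoff £0 → loss £44.5.
£746.5: truthful payoff £301.2, deviation payoff £0 → loss £301.2.
£876.1: truthful payoff £171.6, deviation payoff £0 → loss £171.6.
£328: outcomes coincide → loss £0.
£583.6: outcomes coincide → loss £0.
Total loss = £202.8 + £44.5 + £301.2 + £171.6 = £720.1.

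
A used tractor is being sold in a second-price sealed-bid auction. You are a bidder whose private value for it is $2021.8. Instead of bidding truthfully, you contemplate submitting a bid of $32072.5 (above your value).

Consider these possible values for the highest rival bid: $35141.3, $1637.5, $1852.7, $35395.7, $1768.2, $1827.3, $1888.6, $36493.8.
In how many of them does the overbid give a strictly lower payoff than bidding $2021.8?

The deviation hurts exactly when the highest competing bid lies strictly between $2021.8 and $32072.5 — overbidding then wins at a price above your value.
$35141.3: above both → same outcome either way.
$1637.5: below both → same outcome either way.
$1852.7: below both → same outcome either way.
$35395.7: above both → same outcome either way.
$1768.2: below both → same outcome either way.
$1827.3: below both → same outcome either way.
$1888.6: below both → same outcome either way.
$36493.8: above both → same outcome either way.
Count: 0.

0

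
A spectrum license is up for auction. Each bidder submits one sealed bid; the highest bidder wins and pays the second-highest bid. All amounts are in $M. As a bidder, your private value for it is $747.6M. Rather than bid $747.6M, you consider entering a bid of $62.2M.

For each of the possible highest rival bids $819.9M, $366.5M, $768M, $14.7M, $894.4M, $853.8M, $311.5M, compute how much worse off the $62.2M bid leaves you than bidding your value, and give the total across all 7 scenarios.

The deviation costs you only when the competing bid falls strictly between $62.2M and $747.6M; elsewhere both bids give the same outcome.
$819.9M: outcomes coincide → loss $0M.
$366.5M: truthful payoff $381.1M, deviation payoff $0M → loss $381.1M.
$768M: outcomes coincide → loss $0M.
$14.7M: outcomes coincide → loss $0M.
$894.4M: outcomes coincide → loss $0M.
$853.8M: outcomes coincide → loss $0M.
$311.5M: truthful payoff $436.1M, deviation payoff $0M → loss $436.1M.
Total loss = $381.1M + $436.1M = $817.2M.

$817.2M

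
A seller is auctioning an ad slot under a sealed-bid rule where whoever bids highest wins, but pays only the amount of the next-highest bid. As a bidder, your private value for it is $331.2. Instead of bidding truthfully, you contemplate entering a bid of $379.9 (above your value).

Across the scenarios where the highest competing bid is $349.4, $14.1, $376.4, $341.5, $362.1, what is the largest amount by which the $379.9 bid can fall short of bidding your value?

$349.4: truthful gives $0, deviation gives −$18.2 → loss $18.2.
$14.1: same outcome either way → loss $0.
$376.4: truthful gives $0, deviation gives −$45.2 → loss $45.2.
$341.5: truthful gives $0, deviation gives −$10.3 → loss $10.3.
$362.1: truthful gives $0, deviation gives −$30.9 → loss $30.9.
Maximum loss: $45.2.

$45.2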